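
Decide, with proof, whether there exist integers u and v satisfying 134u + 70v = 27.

There are no such integers.

Both 134 and 70 are divisible by gcd(134, 70) = 2, hence so is any combination 134u + 70v.
But 27 is not a multiple of 2 (it leaves remainder 1).
Hence no integers u, v satisfy the equation.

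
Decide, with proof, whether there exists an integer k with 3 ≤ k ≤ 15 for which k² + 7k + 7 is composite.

At k = 7: 7² + 7·7 + 7 = 105 = 3·35, which is composite.

k = 7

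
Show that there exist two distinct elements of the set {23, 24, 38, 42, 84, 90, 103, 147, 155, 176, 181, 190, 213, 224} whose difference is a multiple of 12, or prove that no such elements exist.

Reduce each element mod 12: 23↦11, 24↦0, 38↦2, 42↦6, 84↦0, 90↦6, 103↦7, 147↦3, 155↦11, 176↦8, 181↦1, 190↦10, 213↦9, 224↦8. The residue 11 repeats (at 23 and 155), and 155 − 23 = 132 = 11·12.

The pair (23, 155) works.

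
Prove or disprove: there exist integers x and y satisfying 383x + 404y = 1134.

x = 350, y = -329

383 and 404 are coprime, so 383x + 404y ranges over all of ℤ.
Dividing repeatedly: 404 = 1·383 + 21, 383 = 18·21 + 5, 21 = 4·5 + 1, 5 = 5·1 + 0.
Unwinding: 1 = 21 − 4·5 = 21 − 4·(383 − 18·21) = −4·383 + 73·21 = −4·383 + 73·(404 − 1·383) = 73·404 − 77·383, i.e. 383·(-77) + 404·73 = 1.
Times 1134: 383·(-87318) + 404·82782 = 1134, so (-87318, 82782) solves it.
Shifting by a multiple of (404, −383) keeps it a solution: x = -87318 + 217·404 = 350, y = 82782 − 217·383 = -329.
Indeed 383·350 + 404·(-329) = 134050 − 132916 = 1134.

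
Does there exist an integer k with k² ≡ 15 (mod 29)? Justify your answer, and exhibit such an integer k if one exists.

There is no such integer.

29 is prime, so by Euler's criterion 15 is a square mod 29 iff 15^((29−1)/2) = 15^14 ≡ 1 (mod 29).
Repeated squaring mod 29: 15^2 = 225 ≡ 22; 15^4 ≡ 22² = 484 ≡ 20; 15^8 ≡ 20² = 400 ≡ 23.
Since 14 = 8 + 4 + 2, 15^14 ≡ 23 · 20 · 22; multiplying out mod 29: 23·20 = 460 ≡ 25, then 25·22 = 550 ≡ 28. Thus 15^14 ≡ 28 ≡ −1 (mod 29).
The value −1 means 15 is a non-residue modulo 29, so k² ≡ 15 (mod 29) is impossible.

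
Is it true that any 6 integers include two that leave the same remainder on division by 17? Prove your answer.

No, the set {37, 38, 39, 40, 41, 42} is a counterexample.

Consider the 6 integers 37, 38, …, 42. They lie in distinct residue classes modulo 17, since 6 ≤ 17.
Hence this collection has no pair with equal remainders mod 17, disproving the claim.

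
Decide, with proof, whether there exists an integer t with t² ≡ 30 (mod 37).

t = 17 works: 17² = 289, and 289 − 30 = 259 = 7·37.

t = 17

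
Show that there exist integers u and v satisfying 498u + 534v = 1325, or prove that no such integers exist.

No such integers exist.

Both 498 and 534 are divisible by gcd(498, 534) = 6, hence so is any combination 498u + 534v.
But 1325 = 6·220 + 5, so 6 ∤ 1325.
So the equation is unsolvable over ℤ.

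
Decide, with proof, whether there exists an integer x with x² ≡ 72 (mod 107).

107 is prime, so by Euler's criterion 72 is a square mod 107 iff 72^((107−1)/2) = 72^53 ≡ 1 (mod 107).
Repeated squaring mod 107: 72^2 = 5184 ≡ 48; 72^4 ≡ 48² = 2304 ≡ 57; 72^8 ≡ 57² = 3249 ≡ 39; 72^16 ≡ 39² = 1521 ≡ 23; 72^32 ≡ 23² = 529 ≡ 101.
Since 53 = 32 + 16 + 4 + 1, 72^53 ≡ 101 · 23 · 57 · 72; multiplying out mod 107: 101·23 = 2323 ≡ 76, then 76·57 = 4332 ≡ 52, then 52·72 = 3744 ≡ 106. Thus 72^53 ≡ 106 ≡ −1 (mod 107).
By Euler's criterion 72 is a quadratic non-residue mod 107: no x satisfies x² ≡ 72 (mod 107).

No such integer exists.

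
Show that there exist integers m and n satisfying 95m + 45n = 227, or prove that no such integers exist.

No such integers exist.

Any value of 95m + 45n is a multiple of gcd(95, 45) = 5.
But 227 = 5·45 + 2, so 5 ∤ 227.
Therefore 95m + 45n = 227 has no solution in integers.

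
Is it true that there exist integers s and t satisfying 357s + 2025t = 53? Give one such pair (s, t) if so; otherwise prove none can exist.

No, no such integers exist.

gcd(357, 2025) = 3, so every integer of the form 357s + 2025t is a multiple of 3.
But 53 is not a multiple of 3 (it leaves remainder 2).
Hence no integers s, t satisfy the equation.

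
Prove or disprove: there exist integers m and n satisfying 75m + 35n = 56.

Both 75 and 35 are divisible by gcd(75, 35) = 5, hence so is any combination 75m + 35n.
But 56 is not a multiple of 5 (it leaves remainder 1).
Hence no integers m, n satisfy the equation.

There are no such integers.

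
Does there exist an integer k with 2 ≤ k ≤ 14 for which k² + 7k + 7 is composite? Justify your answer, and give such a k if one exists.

k = 14

At k = 14: 14² + 7·14 + 7 = 301 = 7·43, which is composite.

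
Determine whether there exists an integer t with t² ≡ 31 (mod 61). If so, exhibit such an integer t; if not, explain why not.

Apply Euler's criterion with the prime 61: 31 is a quadratic residue iff 31^30 ≡ 1 (mod 61), and a non-residue iff it is ≡ −1.
Squaring successively (mod 61): 31^2 = 961 ≡ 46; 31^4 ≡ 46² = 2116 ≡ 42; 31^8 ≡ 42² = 1764 ≡ 56; 31^16 ≡ 56² = 3136 ≡ 25.
Since 30 = 16 + 8 + 4 + 2, 31^30 ≡ 25 · 56 · 42 · 46; multiplying out mod 61: 25·56 = 1400 ≡ 58, then 58·42 = 2436 ≡ 57, then 57·46 = 2622 ≡ 60. Thus 31^30 ≡ 60 ≡ −1 (mod 61).
By Euler's criterion 31 is a quadratic non-residue mod 61: no t satisfies t² ≡ 31 (mod 61).

No such integer exists.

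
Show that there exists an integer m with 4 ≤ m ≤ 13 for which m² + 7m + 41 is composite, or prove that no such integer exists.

m = 6

At m = 6: 6² + 7·6 + 41 = 119 = 7·17, which is composite.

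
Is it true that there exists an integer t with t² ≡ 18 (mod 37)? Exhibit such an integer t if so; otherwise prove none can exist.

No such integer exists.

37 is prime, so by Euler's criterion 18 is a square mod 37 iff 18^((37−1)/2) = 18^18 ≡ 1 (mod 37).
Repeated squaring mod 37: 18^2 = 324 ≡ 28; 18^4 ≡ 28² = 784 ≡ 7; 18^8 ≡ 7² = 49 ≡ 12; 18^16 ≡ 12² = 144 ≡ 33.
Since 18 = 16 + 2, 18^18 ≡ 33 · 28; multiplying out mod 37: 33·28 = 924 ≡ 36. Thus 18^18 ≡ 36 ≡ −1 (mod 37).
The value −1 means 18 is a non-residue modulo 37, so t² ≡ 18 (mod 37) is impossible.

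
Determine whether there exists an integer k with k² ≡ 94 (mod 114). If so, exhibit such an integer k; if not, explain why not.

Since 19 ∣ 114, a solution of k² ≡ 94 (mod 114) would also satisfy k² ≡ 94 ≡ 18 (mod 19).
Since (19 − k)² ≡ k² (mod 19), it suffices to square k = 0, 1, …, 9: the residues are 0, 1, 4, 9, 16, 6, 17, 11, 7, 5.
So the quadratic residues mod 19 are {0, 1, 4, 5, 6, 7, 9, 11, 16, 17}, and 18 is not among them.
Hence no integer k has k² ≡ 94 (mod 114).

There is no such integer.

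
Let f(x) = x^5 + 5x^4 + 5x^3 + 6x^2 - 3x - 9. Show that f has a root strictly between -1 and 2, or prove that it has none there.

Yes, f has a root in the interval.

f(-1) = -1 and f(2) = 161, which have opposite signs.
As a polynomial, f is continuous on every closed interval.
By the Intermediate Value Theorem, f takes the value 0 somewhere in the open interval.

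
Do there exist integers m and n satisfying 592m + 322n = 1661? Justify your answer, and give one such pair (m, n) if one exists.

Any value of 592m + 322n is a multiple of gcd(592, 322) = 2.
But 1661 is not a multiple of 2 (it leaves remainder 1).
So the equation is unsolvable over ℤ.

No, no such integers exist.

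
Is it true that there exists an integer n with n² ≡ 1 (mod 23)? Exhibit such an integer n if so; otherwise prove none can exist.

Take n = 22. Then 22² = 484 = 21·23 + 1, so 22² ≡ 1 (mod 23).

n = 22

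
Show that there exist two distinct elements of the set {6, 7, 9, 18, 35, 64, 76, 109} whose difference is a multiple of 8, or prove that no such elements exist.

Reduce each element modulo 8: 6↦6, 7↦7, 9↦1, 18↦2, 35↦3, 64↦0, 76↦4, 109↦5.
All 8 residues are distinct, so no two elements differ by a multiple of 8.

There is no such pair.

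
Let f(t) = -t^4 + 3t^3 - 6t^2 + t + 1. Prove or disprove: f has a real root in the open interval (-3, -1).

f has no root in that interval.

f(-3) = -218 and f(-1) = -10, both negative, so a sign-change argument is unavailable; we show f keeps this sign on the whole interval.
Substitute t = -1 − u, where 0 < u < 2 on the interval. Expanding, f(-1 − u) = -u^4 - 7u^3 - 21u^2 - 26u - 10.
The nonzero coefficients here are all negative, so for u > 0 every term is negative (or zero), and the constant term -10 is strictly negative.
So f is strictly negative on (-3, -1); no root exists in the interval.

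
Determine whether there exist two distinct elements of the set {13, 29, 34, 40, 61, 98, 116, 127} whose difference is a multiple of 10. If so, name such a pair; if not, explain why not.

There is no such pair.

Two integers differ by a multiple of 10 exactly when they have the same residue mod 10. The residues are 13↦3, 29↦9, 34↦4, 40↦0, 61↦1, 98↦8, 116↦6, 127↦7.
All 8 residues are distinct, so no two elements differ by a multiple of 10.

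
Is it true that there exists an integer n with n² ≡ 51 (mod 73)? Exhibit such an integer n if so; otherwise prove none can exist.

73 is prime, so by Euler's criterion 51 is a square mod 73 iff 51^((73−1)/2) = 51^36 ≡ 1 (mod 73).
Squaring successively (mod 73): 51^2 = 2601 ≡ 46; 51^4 ≡ 46² = 2116 ≡ 72; 51^8 ≡ 72² = 5184 ≡ 1; 51^16 ≡ 1² = 1 ≡ 1; 51^32 ≡ 1² = 1 ≡ 1.
Since 36 = 32 + 4, 51^36 ≡ 1 · 72; multiplying out mod 73: 1·72 = 72 ≡ 72. Thus 51^36 ≡ 72 ≡ −1 (mod 73).
By Euler's criterion 51 is a quadratic non-residue mod 73: no n satisfies n² ≡ 51 (mod 73).

No, no such integer exists.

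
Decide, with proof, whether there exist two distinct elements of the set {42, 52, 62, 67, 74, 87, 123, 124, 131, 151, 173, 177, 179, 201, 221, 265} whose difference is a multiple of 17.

No such pair exists.

Two integers differ by a multiple of 17 exactly when they have the same residue mod 17. The residues are 42↦8, 52↦1, 62↦11, 67↦16, 74↦6, 87↦2, 123↦4, 124↦5, 131↦12, 151↦15, 173↦3, 177↦7, 179↦9, 201↦14, 221↦0, 265↦10.
All 16 residues are distinct, so no two elements differ by a multiple of 17.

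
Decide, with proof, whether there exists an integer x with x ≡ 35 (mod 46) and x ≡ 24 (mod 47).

The moduli 46 and 47 are coprime, so by the Chinese Remainder Theorem a unique solution modulo 2162 exists.
Any solution of the first congruence is x = 35 + 46t; substituting into the second, 46t ≡ 24 − 35 ≡ 36 (mod 47).
Since 46·46 = 2116 = 45·47 + 1, the inverse of 46 mod 47 is 46.
Therefore t ≡ 46·36 = 1656 ≡ 11 (mod 47).
Taking t = 11 gives x = 35 + 46·11 = 541.
Indeed 541 ≡ 35 (mod 46) and 541 ≡ 24 (mod 47).

x = 541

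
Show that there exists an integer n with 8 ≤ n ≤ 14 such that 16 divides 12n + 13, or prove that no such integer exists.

For n = 8, 9, …, 14 the values of 12n + 13 modulo 16 are 13, 9, 5, 1, 13, 9, 5 respectively.
The residue 0 does not occur, so no n in [8, 14] makes 12n + 13 a multiple of 16.

No, no such integer n in that range exists.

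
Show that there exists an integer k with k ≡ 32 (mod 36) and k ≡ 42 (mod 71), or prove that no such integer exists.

Since 36 and 71 share no common factor, CRT says the pair of congruences has a solution (unique mod 2556).
Write k = 32 + 36t and require 32 + 36t ≡ 42 (mod 71), i.e. 36t ≡ 10 (mod 71).
Note 36·2 = 72 ≡ 1 (mod 71) (as 72 − 1 = 1·71), so 36⁻¹ ≡ 2.
Therefore t ≡ 2·10 = 20 (mod 71).
Taking t = 20 gives k = 32 + 36·20 = 752.
Indeed 752 ≡ 32 (mod 36) and 752 ≡ 42 (mod 71).

k = 752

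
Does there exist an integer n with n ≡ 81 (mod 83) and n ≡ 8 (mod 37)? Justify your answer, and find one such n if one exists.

Since 83 and 37 share no common factor, CRT says the pair of congruences has a solution (unique mod 3071).
Write n = 81 + 83t and require 81 + 83t ≡ 8 (mod 37), i.e. 83t ≡ 1 (mod 37).
83 ≡ 9 (mod 37), so this reads 9t ≡ 1 (mod 37). To invert 9 modulo 37: 37 = 4·9 + 1, 9 = 9·1 + 0, and unwinding, 1 = 37 − 4·9. Thus 9⁻¹ ≡ -4 ≡ 33 (mod 37).
Multiplying by 33: t ≡ 33·1 = 33 (mod 37).
Taking t = 33 gives n = 81 + 83·33 = 2820.
Verify: 2820 = 33·83 + 81 and 2820 = 76·37 + 8. ✓

n = 2820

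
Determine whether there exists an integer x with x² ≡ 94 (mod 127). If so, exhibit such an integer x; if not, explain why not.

x = 100 works: 100² = 10000, and 10000 − 94 = 9906 = 78·127.

x = 100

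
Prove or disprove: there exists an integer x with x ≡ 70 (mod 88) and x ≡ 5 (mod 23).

x = 2006

The moduli 88 and 23 are coprime, so by the Chinese Remainder Theorem a unique solution modulo 2024 exists.
Write x = 70 + 88t and require 70 + 88t ≡ 5 (mod 23), i.e. 88t ≡ 4 (mod 23).
88 ≡ 19 (mod 23), so this reads 19t ≡ 4 (mod 23). Since 19·17 = 323 = 14·23 + 1, the inverse of 19 mod 23 is 17.
Therefore t ≡ 17·4 = 68 ≡ 22 (mod 23).
With t = 22: x = 70 + 88·22 = 2006.
Check: 2006 mod 88 = 70, 2006 mod 23 = 5. ✓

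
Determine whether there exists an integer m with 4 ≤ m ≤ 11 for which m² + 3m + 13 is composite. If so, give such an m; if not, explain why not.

m = 10

At m = 10: 10² + 3·10 + 13 = 143 = 11·13, which is composite.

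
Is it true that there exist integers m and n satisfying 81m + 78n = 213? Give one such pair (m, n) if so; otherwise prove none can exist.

m = 19, n = -17

Every value of 81m + 78n is a multiple of gcd(81, 78) = 3; since 3 ∣ 213, solutions exist.
Dividing through by 3 reduces the equation to 27m + 26n = 71.
Dividing repeatedly: 27 = 1·26 + 1, 26 = 26·1 + 0.
Back-substituting, 1 = 27 − 1·26; that is, 27·1 + 26·(-1) = 1.
Scaling by 71 gives the particular solution (m, n) = (71, -71).
The general solution is m = 71 + 26k, n = -71 − 27k; taking k = -2 gives the smaller pair m = 19, n = -17.
Check: 81·19 + 78·(-17) = 1539 − 1326 = 213. ✓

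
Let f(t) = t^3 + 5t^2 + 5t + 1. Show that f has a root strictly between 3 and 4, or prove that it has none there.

f(3) = 88 and f(4) = 165, both positive, so a sign-change argument is unavailable; we show f keeps this sign on the whole interval.
Shift to the endpoint 3: with t = 3 + u (0 < u < 1), one computes f(3 + u) = u^3 + 14u^2 + 62u + 88.
The nonzero coefficients here are all positive, so for u > 0 every term is positive (or zero), and the constant term 88 is strictly positive.
Therefore f(t) > 0 throughout (3, 4), and f has no zero there.

No.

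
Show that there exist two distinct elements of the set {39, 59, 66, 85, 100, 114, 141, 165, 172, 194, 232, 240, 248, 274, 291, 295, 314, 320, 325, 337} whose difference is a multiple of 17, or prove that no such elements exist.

39 and 141 are such a pair.

Both 39 and 141 leave remainder 5 on division by 17; their difference 102 = 6·17 is a multiple of 17.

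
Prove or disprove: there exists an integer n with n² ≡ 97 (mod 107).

There is no such integer.

Apply Euler's criterion with the prime 107: 97 is a quadratic residue iff 97^53 ≡ 1 (mod 107), and a non-residue iff it is ≡ −1.
Repeated squaring mod 107: 97^2 = 9409 ≡ 100; 97^4 ≡ 100² = 10000 ≡ 49; 97^8 ≡ 49² = 2401 ≡ 47; 97^16 ≡ 47² = 2209 ≡ 69; 97^32 ≡ 69² = 4761 ≡ 53.
Since 53 = 32 + 16 + 4 + 1, 97^53 ≡ 53 · 69 · 49 · 97; multiplying out mod 107: 53·69 = 3657 ≡ 19, then 19·49 = 931 ≡ 75, then 75·97 = 7275 ≡ 106. Thus 97^53 ≡ 106 ≡ −1 (mod 107).
The value −1 means 97 is a non-residue modulo 107, so n² ≡ 97 (mod 107) is impossible.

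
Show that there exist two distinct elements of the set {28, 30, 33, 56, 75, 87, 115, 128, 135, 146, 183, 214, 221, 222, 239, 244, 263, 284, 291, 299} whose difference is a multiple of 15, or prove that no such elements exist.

Yes: 30 and 75.

30 mod 15 = 0 and 75 mod 15 = 0, so 75 − 30 = 45 = 3·15.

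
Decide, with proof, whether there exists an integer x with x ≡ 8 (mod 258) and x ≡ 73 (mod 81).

gcd(258, 81) = 3. If x ≡ 8 (mod 258) and x ≡ 73 (mod 81), then x ≡ 8 (mod 3) and x ≡ 73 (mod 3).
However 8 ≡ 2 and 73 ≡ 1 (mod 3), and 2 ≠ 1.
So no integer satisfies both congruences.

There is no such integer.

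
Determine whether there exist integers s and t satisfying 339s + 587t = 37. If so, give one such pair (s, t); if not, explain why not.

s = 433, t = -250

339 and 587 are coprime, so 339s + 587t ranges over all of ℤ.
Euclidean algorithm: 587 = 1·339 + 248, 339 = 1·248 + 91, 248 = 2·91 + 66, 91 = 1·66 + 25, 66 = 2·25 + 16, 25 = 1·16 + 9, 16 = 1·9 + 7, 9 = 1·7 + 2, 7 = 3·2 + 1, 2 = 2·1 + 0.
Back-substituting, 1 = 7 − 3·2 = 7 − 3·(9 − 1·7) = −3·9 + 4·7 = −3·9 + 4·(16 − 1·9) = 4·16 − 7·9 = 4·16 − 7·(25 − 1·16) = −7·25 + 11·16 = −7·25 + 11·(66 − 2·25) = 11·66 − 29·25 = 11·66 − 29·(91 − 1·66) = −29·91 + 40·66 = −29·91 + 40·(248 − 2·91) = 40·248 − 109·91 = 40·248 − 109·(339 − 1·248) = −109·339 + 149·248 = −109·339 + 149·(587 − 1·339) = 149·587 − 258·339; that is, 339·(-258) + 587·149 = 1.
Times 37: 339·(-9546) + 587·5513 = 37, so (-9546, 5513) solves it.
Shifting by a multiple of (587, −339) keeps it a solution: s = -9546 + 17·587 = 433, t = 5513 − 17·339 = -250.
Indeed 339·433 + 587·(-250) = 146787 − 146750 = 37.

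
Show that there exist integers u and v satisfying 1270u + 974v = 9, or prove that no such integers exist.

There are no such integers.

gcd(1270, 974) = 2, so every integer of the form 1270u + 974v is a multiple of 2.
However 9 leaves remainder 1 on division by 2.
Hence no integers u, v satisfy the equation.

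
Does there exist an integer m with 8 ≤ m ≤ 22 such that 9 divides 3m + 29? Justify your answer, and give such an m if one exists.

There is no such integer m in that range.

The values of 3m + 29 for m = 8, 9, …, 22 are 53, 56, 59, 62, 65, 68, 71, 74, 77, 80, 83, 86, 89, 92, 95; reduced mod 9 these are 8, 2, 5, 8, 2, 5, 8, 2, 5, 8, 2, 5, 8, 2, 5.
None is 0, so 9 never divides 3m + 29 on this range.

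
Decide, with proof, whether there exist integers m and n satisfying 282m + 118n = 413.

gcd(282, 118) = 2, so every integer of the form 282m + 118n is a multiple of 2.
However 413 leaves remainder 1 on division by 2.
Hence no integers m, n satisfy the equation.

No such integers exist.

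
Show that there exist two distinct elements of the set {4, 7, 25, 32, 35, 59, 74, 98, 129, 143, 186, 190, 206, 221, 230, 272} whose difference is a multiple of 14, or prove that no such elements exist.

4 mod 14 = 4 and 32 mod 14 = 4, so 32 − 4 = 28 = 2·14.

Yes: 4 and 32.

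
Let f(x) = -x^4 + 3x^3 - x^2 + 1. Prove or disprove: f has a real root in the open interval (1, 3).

Yes, f has a root in the interval.

f(1) = 2 and f(3) = -8, which have opposite signs.
As a polynomial, f is continuous on every closed interval.
By the Intermediate Value Theorem f must vanish at some point of (1, 3).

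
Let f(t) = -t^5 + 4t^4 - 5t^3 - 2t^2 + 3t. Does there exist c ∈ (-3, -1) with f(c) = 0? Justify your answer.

No such root exists.

f(-3) = 675 and f(-1) = 5, both positive, so a sign-change argument is unavailable; we show f keeps this sign on the whole interval.
Shift to the endpoint -1: with t = -1 − u (0 < u < 2), one computes f(-1 − u) = u^5 + 9u^4 + 31u^3 + 47u^2 + 29u + 5.
All 6 nonzero coefficients of this polynomial in u are positive; hence for u > 0 the value is a sum of positive terms (the constant 5 among them).
So f is strictly positive on (-3, -1); no root exists in the interval.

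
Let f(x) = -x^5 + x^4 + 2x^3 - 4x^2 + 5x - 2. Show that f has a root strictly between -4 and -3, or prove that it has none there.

No such root exists.

The endpoint values f(-4) = 1066 and f(-3) = 217 are both positive. Claim: f(x) > 0 for every x in (-4, -3).
Shift to the endpoint -3: with x = -3 − u (0 < u < 1), one computes f(-3 − u) = u^5 + 16u^4 + 100u^3 + 302u^2 + 430u + 217.
The nonzero coefficients here are all positive, so for u > 0 every term is positive (or zero), and the constant term 217 is strictly positive.
Therefore f(x) > 0 throughout (-4, -3), and f has no zero there.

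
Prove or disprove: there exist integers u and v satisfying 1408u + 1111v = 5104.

Every value of 1408u + 1111v is a multiple of gcd(1408, 1111) = 11; since 11 ∣ 5104, solutions exist.
Dividing through by 11 reduces the equation to 128u + 101v = 464.
Dividing repeatedly: 128 = 1·101 + 27, 101 = 3·27 + 20, 27 = 1·20 + 7, 20 = 2·7 + 6, 7 = 1·6 + 1, 6 = 6·1 + 0.
Unwinding: 1 = 7 − 1·6 = 7 − (20 − 2·7) = −20 + 3·7 = −20 + 3·(27 − 1·20) = 3·27 − 4·20 = 3·27 − 4·(101 − 3·27) = −4·101 + 15·27 = −4·101 + 15·(128 − 1·101) = 15·128 − 19·101, i.e. 128·15 + 101·(-19) = 1.
Scaling by 464 gives the particular solution (u, v) = (6960, -8816).
Shifting by a multiple of (101, −128) keeps it a solution: u = 6960 − 68·101 = 92, v = -8816 + 68·128 = -112.
Check: 1408·92 + 1111·(-112) = 129536 − 124432 = 5104. ✓

u = 92, v = -112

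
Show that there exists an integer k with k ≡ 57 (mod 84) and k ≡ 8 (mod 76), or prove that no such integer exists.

There is no such integer.

gcd(84, 76) = 4. If k ≡ 57 (mod 84) and k ≡ 8 (mod 76), then k ≡ 57 (mod 4) and k ≡ 8 (mod 4).
However 57 ≡ 1 and 8 ≡ 0 (mod 4), and 1 ≠ 0.
So no integer satisfies both congruences.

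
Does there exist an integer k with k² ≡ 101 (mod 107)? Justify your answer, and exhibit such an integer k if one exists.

k = 84

k = 84 works: 84² = 7056, and 7056 − 101 = 6955 = 65·107.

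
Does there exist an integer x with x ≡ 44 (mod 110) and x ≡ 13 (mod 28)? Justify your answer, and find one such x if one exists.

There is no such integer.

gcd(110, 28) = 2. If x ≡ 44 (mod 110) and x ≡ 13 (mod 28), then x ≡ 44 (mod 2) and x ≡ 13 (mod 2).
But 44 mod 2 = 0 while 13 mod 2 = 1, a contradiction.
Hence the system has no solution.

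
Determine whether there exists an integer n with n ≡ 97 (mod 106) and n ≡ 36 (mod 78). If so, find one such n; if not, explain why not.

gcd(106, 78) = 2. If n ≡ 97 (mod 106) and n ≡ 36 (mod 78), then n ≡ 97 (mod 2) and n ≡ 36 (mod 2).
However 97 ≡ 1 and 36 ≡ 0 (mod 2), and 1 ≠ 0.
So no integer satisfies both congruences.

No, no such integer exists.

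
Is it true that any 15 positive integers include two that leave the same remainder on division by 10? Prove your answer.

Yes.

Partition the integers by their residue mod 10; there are 10 classes.
Placing 15 integers into 10 classes, some class receives at least two — say a and b.
So a and b have equal remainders mod 10, which is exactly what was to be shown.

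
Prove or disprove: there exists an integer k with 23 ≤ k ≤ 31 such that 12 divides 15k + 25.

At k = 23, 15·23 + 25 = 370 ≡ 10 (mod 12), and each step in k adds 15 ≡ 3 (mod 12), giving residues 10, 1, 4, 7, 10, 1, 4, 7, 10 for k = 23, 24, …, 31.
The residue 0 does not occur, so no k in [23, 31] makes 15k + 25 a multiple of 12.

There is no such integer k in that range.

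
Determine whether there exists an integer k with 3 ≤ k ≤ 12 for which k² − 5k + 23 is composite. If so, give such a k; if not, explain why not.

No such integer k in that range exists.

The values for k = 3, 4, …, 12 are 17, 19, 23, 29, 37, 47, 59, 73, 89, 107, and each of these is prime.
So no value in the range makes the expression composite.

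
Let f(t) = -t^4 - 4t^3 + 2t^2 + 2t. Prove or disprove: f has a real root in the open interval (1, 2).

No such root exists.

f(1) = -1 and f(2) = -36, both negative, so a sign-change argument is unavailable; we show f keeps this sign on the whole interval.
Substitute t = 1 + u, where 0 < u < 1 on the interval. Expanding, f(1 + u) = -u^4 - 8u^3 - 16u^2 - 10u - 1.
All 5 nonzero coefficients of this polynomial in u are negative; hence for u > 0 the value is a sum of negative terms (the constant -1 among them).
So f is strictly negative on (1, 2); no root exists in the interval.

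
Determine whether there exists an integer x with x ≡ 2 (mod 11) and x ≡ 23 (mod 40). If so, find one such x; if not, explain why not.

Since 11 and 40 share no common factor, CRT says the pair of congruences has a solution (unique mod 440).
Write x = 2 + 11t and require 2 + 11t ≡ 23 (mod 40), i.e. 11t ≡ 21 (mod 40).
To invert 11 modulo 40: 40 = 3·11 + 7, 11 = 1·7 + 4, 7 = 1·4 + 3, 4 = 1·3 + 1, 3 = 3·1 + 0, and unwinding, 1 = 4 − 1·3 = 4 − (7 − 1·4) = −7 + 2·4 = −7 + 2·(11 − 1·7) = 2·11 − 3·7 = 2·11 − 3·(40 − 3·11) = −3·40 + 11·11. Thus 11⁻¹ ≡ 11 (mod 40).
Multiplying by 11: t ≡ 11·21 = 231 ≡ 31 (mod 40).
Taking t = 31 gives x = 2 + 11·31 = 343.
Indeed 343 ≡ 2 (mod 11) and 343 ≡ 23 (mod 40).

x = 343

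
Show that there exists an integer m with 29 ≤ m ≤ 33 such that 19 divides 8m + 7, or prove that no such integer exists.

Try m = 30: 8·30 + 7 = 247 = 13·19, which is divisible by 19.

m = 30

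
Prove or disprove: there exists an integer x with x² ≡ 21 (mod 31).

There is no such integer.

Apply Euler's criterion with the prime 31: 21 is a quadratic residue iff 21^15 ≡ 1 (mod 31), and a non-residue iff it is ≡ −1.
Squaring successively (mod 31): 21^2 = 441 ≡ 7; 21^4 ≡ 7² = 49 ≡ 18; 21^8 ≡ 18² = 324 ≡ 14.
Since 15 = 8 + 4 + 2 + 1, 21^15 ≡ 14 · 18 · 7 · 21; multiplying out mod 31: 14·18 = 252 ≡ 4, then 4·7 = 28 ≡ 28, then 28·21 = 588 ≡ 30. Thus 21^15 ≡ 30 ≡ −1 (mod 31).
By Euler's criterion 21 is a quadratic non-residue mod 31: no x satisfies x² ≡ 21 (mod 31).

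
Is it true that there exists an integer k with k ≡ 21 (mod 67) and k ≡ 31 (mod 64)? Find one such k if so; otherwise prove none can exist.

k = 3103

Since 67 and 64 share no common factor, CRT says the pair of congruences has a solution (unique mod 4288).
Write k = 21 + 67t and require 21 + 67t ≡ 31 (mod 64), i.e. 67t ≡ 10 (mod 64).
67 ≡ 3 (mod 64), so this reads 3t ≡ 10 (mod 64). Note 3·43 = 129 ≡ 1 (mod 64) (as 129 − 1 = 2·64), so 3⁻¹ ≡ 43.
Multiplying by 43: t ≡ 43·10 = 430 ≡ 46 (mod 64).
With t = 46: k = 21 + 67·46 = 3103.
Check: 3103 mod 67 = 21, 3103 mod 64 = 31. ✓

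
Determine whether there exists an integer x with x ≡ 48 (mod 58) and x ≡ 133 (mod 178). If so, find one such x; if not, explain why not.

gcd(58, 178) = 2. If x ≡ 48 (mod 58) and x ≡ 133 (mod 178), then x ≡ 48 (mod 2) and x ≡ 133 (mod 2).
But 48 mod 2 = 0 while 133 mod 2 = 1, a contradiction.
Hence the system has no solution.

No, no such integer exists.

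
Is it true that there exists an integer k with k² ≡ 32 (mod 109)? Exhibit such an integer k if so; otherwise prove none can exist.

There is no such integer.

Apply Euler's criterion with the prime 109: 32 is a quadratic residue iff 32^54 ≡ 1 (mod 109), and a non-residue iff it is ≡ −1.
Squaring successively (mod 109): 32^2 = 1024 ≡ 43; 32^4 ≡ 43² = 1849 ≡ 105; 32^8 ≡ 105² = 11025 ≡ 16; 32^16 ≡ 16² = 256 ≡ 38; 32^32 ≡ 38² = 1444 ≡ 27.
Since 54 = 32 + 16 + 4 + 2, 32^54 ≡ 27 · 38 · 105 · 43; multiplying out mod 109: 27·38 = 1026 ≡ 45, then 45·105 = 4725 ≡ 38, then 38·43 = 1634 ≡ 108. Thus 32^54 ≡ 108 ≡ −1 (mod 109).
By Euler's criterion 32 is a quadratic non-residue mod 109: no k satisfies k² ≡ 32 (mod 109).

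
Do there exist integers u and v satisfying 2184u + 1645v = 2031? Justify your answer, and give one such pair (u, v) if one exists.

There are no such integers.

gcd(2184, 1645) = 7, so every integer of the form 2184u + 1645v is a multiple of 7.
But 2031 is not a multiple of 7 (it leaves remainder 1).
Therefore 2184u + 1645v = 2031 has no solution in integers.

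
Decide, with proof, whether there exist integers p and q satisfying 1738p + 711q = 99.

No, no such integers exist.

Both 1738 and 711 are divisible by gcd(1738, 711) = 79, hence so is any combination 1738p + 711q.
However 99 leaves remainder 20 on division by 79.
So the equation is unsolvable over ℤ.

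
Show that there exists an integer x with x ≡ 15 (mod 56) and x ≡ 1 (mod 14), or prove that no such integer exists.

x = 15

gcd(56, 14) = 14. A simultaneous solution exists iff 15 ≡ 1 (mod 14); here 15 mod 14 = 1 = 1 mod 14, so it does.
The smallest candidate x = 15 works directly: 15 ≡ 1 (mod 14).
Indeed 15 ≡ 15 (mod 56) and 15 ≡ 1 (mod 14).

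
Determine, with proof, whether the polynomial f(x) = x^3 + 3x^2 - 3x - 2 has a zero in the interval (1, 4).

f(1) = -1 and f(4) = 98, which have opposite signs.
As a polynomial, f is continuous on every closed interval.
By the Intermediate Value Theorem f must vanish at some point of (1, 4).

Such a root exists.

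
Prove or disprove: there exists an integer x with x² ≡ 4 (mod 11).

x = 2

Take x = 2. Then 2² = 4, and since 0 ≤ 4 < 11 this is already reduced: 2² ≡ 4 (mod 11).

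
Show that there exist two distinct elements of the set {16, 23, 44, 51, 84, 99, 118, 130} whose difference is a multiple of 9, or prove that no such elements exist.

Two integers differ by a multiple of 9 exactly when they have the same residue mod 9. The residues are 16↦7, 23↦5, 44↦8, 51↦6, 84↦3, 99↦0, 118↦1, 130↦4.
All 8 residues are distinct, so no two elements differ by a multiple of 9.

No, no such pair exists.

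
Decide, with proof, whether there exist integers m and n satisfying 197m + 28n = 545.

Since gcd(197, 28) = 1, every integer is an integer combination of 197 and 28.
Run the Euclidean algorithm on 197 and 28: 197 = 7·28 + 1, 28 = 28·1 + 0.
Unwinding: 1 = 197 − 7·28, i.e. 197·1 + 28·(-7) = 1.
Scaling by 545 gives the particular solution (m, n) = (545, -3815).
Subtracting 19·28 from m and adding 19·197 to n gives the tidier solution (13, -72).
Check: 197·13 + 28·(-72) = 2561 − 2016 = 545. ✓

m = 13, n = -72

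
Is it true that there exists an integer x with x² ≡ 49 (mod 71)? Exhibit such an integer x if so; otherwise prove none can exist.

x = 7

Take x = 7. Then 7² = 49, and since 0 ≤ 49 < 71 this is already reduced: 7² ≡ 49 (mod 71).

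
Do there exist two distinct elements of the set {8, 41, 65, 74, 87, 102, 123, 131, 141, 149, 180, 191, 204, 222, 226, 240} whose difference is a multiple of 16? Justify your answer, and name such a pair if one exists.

Reduce each element modulo 16: 8↦8, 41↦9, 65↦1, 74↦10, 87↦7, 102↦6, 123↦11, 131↦3, 141↦13, 149↦5, 180↦4, 191↦15, 204↦12, 222↦14, 226↦2, 240↦0.
All 16 residues are distinct, so no two elements differ by a multiple of 16.

No, no such pair exists.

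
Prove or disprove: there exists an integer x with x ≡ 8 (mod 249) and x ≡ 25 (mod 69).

There is no such integer.

gcd(249, 69) = 3. If x ≡ 8 (mod 249) and x ≡ 25 (mod 69), then x ≡ 8 (mod 3) and x ≡ 25 (mod 3).
These are incompatible: 8 − 25 = -17 is not divisible by 3.
Therefore no such x exists.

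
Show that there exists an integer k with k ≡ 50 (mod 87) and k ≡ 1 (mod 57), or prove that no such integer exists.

Both moduli are multiples of 3 = gcd(87, 57), so any solution would satisfy k ≡ 50 and k ≡ 1 modulo 3 simultaneously.
These are incompatible: 50 − 1 = 49 is not divisible by 3.
Therefore no such k exists.

No, no such integer exists.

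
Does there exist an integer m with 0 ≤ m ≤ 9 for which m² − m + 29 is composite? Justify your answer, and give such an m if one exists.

m = 5

At m = 5: 5² − 5 + 29 = 49 = 7·7, which is composite.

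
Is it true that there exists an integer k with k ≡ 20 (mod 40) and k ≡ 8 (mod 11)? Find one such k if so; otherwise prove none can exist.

k = 140

The moduli 40 and 11 are coprime, so by the Chinese Remainder Theorem a unique solution modulo 440 exists.
Write k = 20 + 40t and require 20 + 40t ≡ 8 (mod 11), i.e. 40t ≡ 10 (mod 11).
40 ≡ 7 (mod 11), so this reads 7t ≡ 10 (mod 11). Note 7·8 = 56 ≡ 1 (mod 11) (as 56 − 1 = 5·11), so 7⁻¹ ≡ 8.
Therefore t ≡ 8·10 = 80 ≡ 3 (mod 11).
With t = 3: k = 20 + 40·3 = 140.
Indeed 140 ≡ 20 (mod 40) and 140 ≡ 8 (mod 11).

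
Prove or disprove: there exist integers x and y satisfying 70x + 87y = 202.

x = 70, y = -54

70 and 87 are coprime, so 70x + 87y ranges over all of ℤ.
Dividing repeatedly: 87 = 1·70 + 17, 70 = 4·17 + 2, 17 = 8·2 + 1, 2 = 2·1 + 0.
Working back up the chain: 1 = 17 − 8·2 = 17 − 8·(70 − 4·17) = −8·70 + 33·17 = −8·70 + 33·(87 − 1·70) = 33·87 − 41·70. So 70·(-41) + 87·33 = 1.
Times 202: 70·(-8282) + 87·6666 = 202, so (-8282, 6666) solves it.
Adding 96·87 to x and subtracting 96·70 from y gives the tidier solution (70, -54).
Check: 70·70 + 87·(-54) = 4900 − 4698 = 202. ✓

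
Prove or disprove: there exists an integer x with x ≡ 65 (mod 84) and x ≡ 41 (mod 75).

Here gcd(84, 75) = 3, and both 65 and 41 leave remainder 2 mod 3, so the system is consistent.
Put x = 65 + 84t, so we need 84t ≡ 51 (mod 75), equivalently (divide by 3) 28t ≡ 17 (mod 25).
28 ≡ 3 (mod 25), so this reads 3t ≡ 17 (mod 25). Invert 3 mod 25 by the Euclidean algorithm: 25 = 8·3 + 1, 3 = 3·1 + 0; back-substituting, 1 = 25 − 8·3. Hence 3·(-8) ≡ 1, so 3⁻¹ ≡ -8 ≡ 17 (mod 25).
Therefore t ≡ 17·17 = 289 ≡ 14 (mod 25).
Then x = 65 + 84·14 = 1241.
Check: 1241 mod 84 = 65, 1241 mod 75 = 41. ✓

x = 1241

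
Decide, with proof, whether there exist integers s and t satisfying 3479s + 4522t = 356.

No, no such integers exist.

Both 3479 and 4522 are divisible by gcd(3479, 4522) = 7, hence so is any combination 3479s + 4522t.
But 356 is not a multiple of 7 (it leaves remainder 6).
So the equation is unsolvable over ℤ.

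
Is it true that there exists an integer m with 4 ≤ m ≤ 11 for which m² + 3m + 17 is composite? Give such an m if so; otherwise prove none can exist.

m = 10

At m = 10: 10² + 3·10 + 17 = 147 = 3·49, which is composite.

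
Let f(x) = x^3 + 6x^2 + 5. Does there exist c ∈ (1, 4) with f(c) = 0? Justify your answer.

No such root exists.

The endpoint values f(1) = 12 and f(4) = 165 are both positive. Claim: f(x) > 0 for every x in (1, 4).
Substitute x = 1 + u, where 0 < u < 3 on the interval. Expanding, f(1 + u) = u^3 + 9u^2 + 15u + 12.
The nonzero coefficients here are all positive, so for u > 0 every term is positive (or zero), and the constant term 12 is strictly positive.
So f is strictly positive on (1, 4); no root exists in the interval.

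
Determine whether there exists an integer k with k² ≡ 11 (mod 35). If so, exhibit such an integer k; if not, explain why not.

k = 16 works: 16² = 256, and 256 − 11 = 245 = 7·35.

k = 16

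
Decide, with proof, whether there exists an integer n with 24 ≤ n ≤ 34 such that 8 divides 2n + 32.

At n = 24 we get 2·24 + 32 = 80, and 80 = 8·10.

n = 24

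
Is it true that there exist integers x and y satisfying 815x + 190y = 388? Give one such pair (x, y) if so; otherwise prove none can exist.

There are no such integers.

Both 815 and 190 are divisible by gcd(815, 190) = 5, hence so is any combination 815x + 190y.
However 388 leaves remainder 3 on division by 5.
So the equation is unsolvable over ℤ.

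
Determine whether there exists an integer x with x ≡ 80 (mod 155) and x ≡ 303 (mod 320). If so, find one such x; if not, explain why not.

Both moduli are multiples of 5 = gcd(155, 320), so any solution would satisfy x ≡ 80 and x ≡ 303 modulo 5 simultaneously.
These are incompatible: 80 − 303 = -223 is not divisible by 5.
Therefore no such x exists.

No, no such integer exists.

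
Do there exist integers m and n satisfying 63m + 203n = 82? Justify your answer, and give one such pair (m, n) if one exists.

Both 63 and 203 are divisible by gcd(63, 203) = 7, hence so is any combination 63m + 203n.
However 82 leaves remainder 5 on division by 7.
Therefore 63m + 203n = 82 has no solution in integers.

No, no such integers exist.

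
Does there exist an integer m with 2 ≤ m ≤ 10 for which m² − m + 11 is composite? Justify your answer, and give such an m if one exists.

No such integer m in that range exists.

The values for m = 2, 3, …, 10 are 13, 17, 23, 31, 41, 53, 67, 83, 101, and each of these is prime.
So no value in the range makes the expression composite.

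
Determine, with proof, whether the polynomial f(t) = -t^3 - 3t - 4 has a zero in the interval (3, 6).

Evaluate at the endpoints: f(3) = -40, f(6) = -238 — same sign (negative).
The derivative f'(t) = -3t^2 - 3 is a quadratic with discriminant 0² − 4·(-3)·(-3) = -36 < 0; it never vanishes, so it is always negative (sign of the leading coefficient).
Hence f is strictly decreasing on ℝ, and in particular on [3, 6]. A strictly monotone function with same-sign endpoint values stays negative on the whole interval, so f has no zero in (3, 6).

No.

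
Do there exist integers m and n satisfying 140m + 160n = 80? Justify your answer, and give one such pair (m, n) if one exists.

Every value of 140m + 160n is a multiple of gcd(140, 160) = 20; since 20 ∣ 80, solutions exist.
Dividing through by 20 reduces the equation to 7m + 8n = 4.
Dividing repeatedly: 8 = 1·7 + 1, 7 = 7·1 + 0.
Unwinding: 1 = 8 − 1·7, i.e. 7·(-1) + 8·1 = 1.
Scaling by 4 gives the particular solution (m, n) = (-4, 4).
Shifting by a multiple of (8, −7) keeps it a solution: m = -4 + 1·8 = 4, n = 4 − 1·7 = -3.
Indeed 140·4 + 160·(-3) = 560 − 480 = 80.

m = 4, n = -3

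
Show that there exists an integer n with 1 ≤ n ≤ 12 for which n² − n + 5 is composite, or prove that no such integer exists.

n = 9

At n = 9: 9² − 9 + 5 = 77 = 7·11, which is composite.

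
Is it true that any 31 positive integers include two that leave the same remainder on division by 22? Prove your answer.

There are exactly 22 possible remainders on division by 22.
With 31 integers and only 22 classes, the pigeonhole principle forces two of them, say a and b, into the same class.
That is, a and b leave the same remainder on division by 22, as claimed.

Yes.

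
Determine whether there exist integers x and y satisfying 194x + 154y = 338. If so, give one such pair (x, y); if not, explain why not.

x = 20, y = -23

gcd(194, 154) = 2, and 2 divides 338, so integer solutions exist.
Dividing through by 2 reduces the equation to 97x + 77y = 169.
Dividing repeatedly: 97 = 1·77 + 20, 77 = 3·20 + 17, 20 = 1·17 + 3, 17 = 5·3 + 2, 3 = 1·2 + 1, 2 = 2·1 + 0.
Unwinding: 1 = 3 − 1·2 = 3 − (17 − 5·3) = −17 + 6·3 = −17 + 6·(20 − 1·17) = 6·20 − 7·17 = 6·20 − 7·(77 − 3·20) = −7·77 + 27·20 = −7·77 + 27·(97 − 1·77) = 27·97 − 34·77, i.e. 97·27 + 77·(-34) = 1.
Scaling by 169 gives the particular solution (x, y) = (4563, -5746).
Subtracting 59·77 from x and adding 59·97 to y gives the tidier solution (20, -23).
Check: 194·20 + 154·(-23) = 3880 − 3542 = 338. ✓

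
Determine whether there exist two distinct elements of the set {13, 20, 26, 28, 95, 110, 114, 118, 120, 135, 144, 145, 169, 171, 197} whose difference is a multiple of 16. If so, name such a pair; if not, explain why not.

Reduce each element modulo 16: 13↦13, 20↦4, 26↦10, 28↦12, 95↦15, 110↦14, 114↦2, 118↦6, 120↦8, 135↦7, 144↦0, 145↦1, 169↦9, 171↦11, 197↦5.
All 15 residues are distinct, so no two elements differ by a multiple of 16.

No such pair exists.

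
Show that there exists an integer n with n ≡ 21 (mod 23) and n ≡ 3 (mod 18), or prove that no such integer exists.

n = 21

Since 23 and 18 share no common factor, CRT says the pair of congruences has a solution (unique mod 414).
Any solution of the first congruence is n = 21 + 23t; substituting into the second, 23t ≡ 3 − 21 ≡ 0 (mod 18).
23 ≡ 5 (mod 18), so this reads 5t ≡ 0 (mod 18). t = 0 satisfies this.
Taking t = 0 gives n = 21 + 23·0 = 21.
Check: 21 mod 23 = 21, 21 mod 18 = 3. ✓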